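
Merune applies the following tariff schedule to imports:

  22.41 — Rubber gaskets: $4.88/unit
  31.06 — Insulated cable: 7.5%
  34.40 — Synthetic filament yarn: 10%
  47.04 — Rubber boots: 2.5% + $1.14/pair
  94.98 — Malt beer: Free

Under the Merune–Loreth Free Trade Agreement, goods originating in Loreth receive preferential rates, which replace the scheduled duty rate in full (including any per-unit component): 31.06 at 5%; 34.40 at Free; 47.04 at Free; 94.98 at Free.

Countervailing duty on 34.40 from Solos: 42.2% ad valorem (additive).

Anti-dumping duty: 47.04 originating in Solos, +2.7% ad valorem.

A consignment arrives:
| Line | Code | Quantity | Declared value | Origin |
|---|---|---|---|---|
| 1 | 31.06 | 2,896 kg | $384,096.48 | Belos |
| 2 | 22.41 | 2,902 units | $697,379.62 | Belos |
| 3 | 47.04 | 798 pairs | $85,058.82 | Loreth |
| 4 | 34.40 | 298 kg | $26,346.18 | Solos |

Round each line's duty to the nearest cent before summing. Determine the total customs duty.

Line 1 (31.06, Belos, 2,896 kg, $384,096.48):
Base rate for 31.06 is 7.5%.
31.06 has an FTA preferential rate, but origin Belos is not Loreth; base rate stands.
Duty = $384,096.48 × 7.5% = $28,807.24.
Line 2 (22.41, Belos, 2,902 units, $697,379.62):
Base rate for 22.41 is $4.88/unit.
Duty = 2,902 × $4.88 = $14,161.76.
Line 3 (47.04, Loreth, 798 pairs, $85,058.82):
Base rate for 47.04 is 2.5% + $1.14/pair.
Origin Loreth qualifies under the Merune–Loreth agreement and 47.04 is covered: preferential rate Free applies instead.
The additional-duty order on 47.04 targets Solos, not Loreth; it does not apply.
Duty = $85,058.82 × 0% = $0.00.
Line 4 (34.40, Solos, 298 kg, $26,346.18):
Base rate for 34.40 is 10%.
34.40 has an FTA preferential rate, but origin Solos is not Loreth; base rate stands.
Additional duty on 34.40 from Solos: +42.2%. Applied ad valorem rate: 10% + 42.2% = 52.2%.
Duty = $26,346.18 × 52.2% = $13,752.71.
Total = $28,807.24 + $14,161.76 + $0.00 + $13,752.71 = $56,721.71.

$56,721.71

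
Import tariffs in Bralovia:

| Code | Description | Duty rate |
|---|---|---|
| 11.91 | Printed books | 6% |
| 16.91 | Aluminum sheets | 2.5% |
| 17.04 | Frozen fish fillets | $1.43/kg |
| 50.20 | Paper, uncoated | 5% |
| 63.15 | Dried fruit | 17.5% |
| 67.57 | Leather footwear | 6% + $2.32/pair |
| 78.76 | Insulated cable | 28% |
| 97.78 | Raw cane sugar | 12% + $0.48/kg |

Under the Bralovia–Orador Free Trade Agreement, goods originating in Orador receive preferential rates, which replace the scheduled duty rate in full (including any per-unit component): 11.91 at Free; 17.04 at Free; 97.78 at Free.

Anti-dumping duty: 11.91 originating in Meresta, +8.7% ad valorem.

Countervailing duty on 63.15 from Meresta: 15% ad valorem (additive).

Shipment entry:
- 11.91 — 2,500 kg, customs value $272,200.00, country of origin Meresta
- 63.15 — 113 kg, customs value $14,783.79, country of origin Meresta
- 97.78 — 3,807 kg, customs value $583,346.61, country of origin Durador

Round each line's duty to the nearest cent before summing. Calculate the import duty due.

Line 1 (11.91, Meresta, 2,500 kg, $272,200.00):
Base rate for 11.91 is 6%.
11.91 has an FTA preferential rate, but origin Meresta is not Orador; base rate stands.
Additional duty on 11.91 from Meresta: +8.7%. Applied ad valorem rate: 6% + 8.7% = 14.7%.
Duty = $272,200.00 × 14.7% = $40,013.40.
Line 2 (63.15, Meresta, 113 kg, $14,783.79):
Base rate for 63.15 is 17.5%.
Additional duty on 63.15 from Meresta: +15%. Applied ad valorem rate: 17.5% + 15% = 32.5%.
Duty = $14,783.79 × 32.5% = $4,804.73.
Line 3 (97.78, Durador, 3,807 kg, $583,346.61):
Base rate for 97.78 is 12% + $0.48/kg.
97.78 has an FTA preferential rate, but origin Durador is not Orador; base rate stands.
Duty = $583,346.61 × 12% + 3,807 × $0.48 = $71,828.95.
Total = $40,013.40 + $4,804.73 + $71,828.95 = $116,647.08.

$116,647.08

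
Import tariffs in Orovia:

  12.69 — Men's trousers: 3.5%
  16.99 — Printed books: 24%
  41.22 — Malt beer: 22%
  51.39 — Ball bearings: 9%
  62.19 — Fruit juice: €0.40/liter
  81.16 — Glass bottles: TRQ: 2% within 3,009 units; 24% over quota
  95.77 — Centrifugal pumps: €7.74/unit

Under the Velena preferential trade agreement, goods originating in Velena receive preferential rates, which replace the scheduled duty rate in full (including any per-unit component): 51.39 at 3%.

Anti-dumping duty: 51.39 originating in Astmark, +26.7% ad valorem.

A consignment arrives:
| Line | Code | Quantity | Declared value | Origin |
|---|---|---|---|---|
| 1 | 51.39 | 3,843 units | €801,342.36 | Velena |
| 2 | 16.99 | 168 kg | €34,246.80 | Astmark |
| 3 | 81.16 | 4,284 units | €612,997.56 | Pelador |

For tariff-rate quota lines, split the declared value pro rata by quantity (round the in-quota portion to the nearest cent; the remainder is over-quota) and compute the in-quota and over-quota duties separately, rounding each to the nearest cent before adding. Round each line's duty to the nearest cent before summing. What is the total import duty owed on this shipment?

€84,656.20

Line 1 (51.39, Velena, 3,843 units, €801,342.36):
Base rate for 51.39 is 9%.
Origin Velena qualifies under the Orovia–Velena agreement and 51.39 is covered: preferential rate 3% applies instead.
The additional-duty order on 51.39 targets Astmark, not Velena; it does not apply.
Duty = €801,342.36 × 3% = €24,040.27.
Line 2 (16.99, Astmark, 168 kg, €34,246.80):
Base rate for 16.99 is 24%.
Duty = €34,246.80 × 24% = €8,219.23.
Line 3 (81.16, Pelador, 4,284 units, €612,997.56):
Code 81.16 is under a tariff-rate quota (threshold 3,009 units). In-quota: 3,009 units at 2%; over-quota: 1,275 units at 24%.
Pro-rata value split: in-quota = €612,997.56 × 3,009/4,284 = €430,557.81; over-quota = €612,997.56 − €430,557.81 = €182,439.75.
In-quota duty = €430,557.81 × 2% = €8,611.16. Over-quota duty = €182,439.75 × 24% = €43,785.54.
Line duty = €8,611.16 + €43,785.54 = €52,396.70.
Total = €24,040.27 + €8,219.23 + €52,396.70 = €84,656.20.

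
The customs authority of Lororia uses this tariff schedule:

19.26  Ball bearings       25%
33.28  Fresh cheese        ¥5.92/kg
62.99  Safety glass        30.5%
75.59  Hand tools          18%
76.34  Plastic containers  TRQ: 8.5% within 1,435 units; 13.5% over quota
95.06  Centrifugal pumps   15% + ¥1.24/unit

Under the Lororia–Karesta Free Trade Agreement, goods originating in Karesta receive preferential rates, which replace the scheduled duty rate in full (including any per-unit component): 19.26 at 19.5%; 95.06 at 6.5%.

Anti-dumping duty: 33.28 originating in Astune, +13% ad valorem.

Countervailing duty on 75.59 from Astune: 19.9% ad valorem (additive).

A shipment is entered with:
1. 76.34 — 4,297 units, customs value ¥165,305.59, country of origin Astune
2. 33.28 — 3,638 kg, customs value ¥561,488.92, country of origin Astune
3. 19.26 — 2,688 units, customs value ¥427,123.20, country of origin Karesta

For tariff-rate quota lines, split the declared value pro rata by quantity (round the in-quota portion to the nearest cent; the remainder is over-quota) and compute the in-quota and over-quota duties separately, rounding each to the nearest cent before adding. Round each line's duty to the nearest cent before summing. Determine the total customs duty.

¥197,375.57

Line 1 (76.34, Astune, 4,297 units, ¥165,305.59):
Code 76.34 is under a tariff-rate quota (threshold 1,435 units). In-quota: 1,435 units at 8.5%; over-quota: 2,862 units at 13.5%.
Pro-rata value split: in-quota = ¥165,305.59 × 1,435/4,297 = ¥55,204.45; over-quota = ¥165,305.59 − ¥55,204.45 = ¥110,101.14.
In-quota duty = ¥55,204.45 × 8.5% = ¥4,692.38. Over-quota duty = ¥110,101.14 × 13.5% = ¥14,863.65.
Line duty = ¥4,692.38 + ¥14,863.65 = ¥19,556.03.
Line 2 (33.28, Astune, 3,638 kg, ¥561,488.92):
Base rate for 33.28 is ¥5.92/kg.
Additional duty on 33.28 from Astune: +13% ad valorem. Applied ad valorem rate = 13%.
Duty = ¥561,488.92 × 13% + 3,638 × ¥5.92 = ¥94,530.52.
Line 3 (19.26, Karesta, 2,688 units, ¥427,123.20):
Base rate for 19.26 is 25%.
Origin Karesta qualifies under the Lororia–Karesta agreement and 19.26 is covered: preferential rate 19.5% applies instead.
Duty = ¥427,123.20 × 19.5% = ¥83,289.02.
Total = ¥19,556.03 + ¥94,530.52 + ¥83,289.02 = ¥197,375.57.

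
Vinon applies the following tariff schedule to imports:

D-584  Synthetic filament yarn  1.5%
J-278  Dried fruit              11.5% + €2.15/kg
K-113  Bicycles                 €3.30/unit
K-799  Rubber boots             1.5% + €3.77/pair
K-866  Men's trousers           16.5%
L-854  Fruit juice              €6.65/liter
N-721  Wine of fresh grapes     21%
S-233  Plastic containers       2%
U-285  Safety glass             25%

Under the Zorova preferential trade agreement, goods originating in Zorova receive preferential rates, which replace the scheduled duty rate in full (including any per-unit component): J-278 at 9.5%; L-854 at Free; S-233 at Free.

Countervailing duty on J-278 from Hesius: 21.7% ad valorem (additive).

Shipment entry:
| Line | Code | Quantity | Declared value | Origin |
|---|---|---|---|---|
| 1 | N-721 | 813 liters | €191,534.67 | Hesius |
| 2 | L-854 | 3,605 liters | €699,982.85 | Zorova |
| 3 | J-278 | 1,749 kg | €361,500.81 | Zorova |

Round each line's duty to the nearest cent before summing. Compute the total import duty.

€74,564.86

Line 1 (N-721, Hesius, 813 liters, €191,534.67):
Base rate for N-721 is 21%.
Duty = €191,534.67 × 21% = €40,222.28.
Line 2 (L-854, Zorova, 3,605 liters, €699,982.85):
Base rate for L-854 is €6.65/liter.
Origin Zorova qualifies under the Vinon–Zorova agreement and L-854 is covered: preferential rate Free applies instead.
Duty = €699,982.85 × 0% = €0.00.
Line 3 (J-278, Zorova, 1,749 kg, €361,500.81):
Base rate for J-278 is 11.5% + €2.15/kg.
Origin Zorova qualifies under the Vinon–Zorova agreement and J-278 is covered: preferential rate 9.5% applies instead.
The additional-duty order on J-278 targets Hesius, not Zorova; it does not apply.
Duty = €361,500.81 × 9.5% = €34,342.58.
Total = €40,222.28 + €0.00 + €34,342.58 = €74,564.86.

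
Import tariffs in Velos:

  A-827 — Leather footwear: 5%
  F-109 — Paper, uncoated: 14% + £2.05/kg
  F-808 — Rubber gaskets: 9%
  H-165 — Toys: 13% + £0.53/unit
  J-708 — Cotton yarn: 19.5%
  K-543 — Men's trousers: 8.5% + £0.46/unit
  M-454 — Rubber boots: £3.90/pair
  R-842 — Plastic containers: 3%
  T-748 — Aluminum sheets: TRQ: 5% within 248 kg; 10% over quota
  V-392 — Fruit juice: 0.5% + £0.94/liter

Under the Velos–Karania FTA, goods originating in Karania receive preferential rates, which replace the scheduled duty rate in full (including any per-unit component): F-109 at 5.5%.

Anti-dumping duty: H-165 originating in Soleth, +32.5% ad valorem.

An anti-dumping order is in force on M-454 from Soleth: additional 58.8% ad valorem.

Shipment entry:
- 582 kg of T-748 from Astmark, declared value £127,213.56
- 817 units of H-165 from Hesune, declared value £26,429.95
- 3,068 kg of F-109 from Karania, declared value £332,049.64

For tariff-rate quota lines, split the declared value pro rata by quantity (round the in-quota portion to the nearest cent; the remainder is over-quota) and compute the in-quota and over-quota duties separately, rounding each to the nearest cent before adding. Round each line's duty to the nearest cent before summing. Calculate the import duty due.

£32,142.59

Line 1 (T-748, Astmark, 582 kg, £127,213.56):
Code T-748 is under a tariff-rate quota (threshold 248 kg). In-quota: 248 kg at 5%; over-quota: 334 kg at 10%.
Pro-rata value split: in-quota = £127,213.56 × 248/582 = £54,207.84; over-quota = £127,213.56 − £54,207.84 = £73,005.72.
In-quota duty = £54,207.84 × 5% = £2,710.39. Over-quota duty = £73,005.72 × 10% = £7,300.57.
Line duty = £2,710.39 + £7,300.57 = £10,010.96.
Line 2 (H-165, Hesune, 817 units, £26,429.95):
Base rate for H-165 is 13% + £0.53/unit.
The additional-duty order on H-165 targets Soleth, not Hesune; it does not apply.
Duty = £26,429.95 × 13% + 817 × £0.53 = £3,868.90.
Line 3 (F-109, Karania, 3,068 kg, £332,049.64):
Base rate for F-109 is 14% + £2.05/kg.
Origin Karania qualifies under the Velos–Karania agreement and F-109 is covered: preferential rate 5.5% applies instead.
Duty = £332,049.64 × 5.5% = £18,262.73.
Total = £10,010.96 + £3,868.90 + £18,262.73 = £32,142.59.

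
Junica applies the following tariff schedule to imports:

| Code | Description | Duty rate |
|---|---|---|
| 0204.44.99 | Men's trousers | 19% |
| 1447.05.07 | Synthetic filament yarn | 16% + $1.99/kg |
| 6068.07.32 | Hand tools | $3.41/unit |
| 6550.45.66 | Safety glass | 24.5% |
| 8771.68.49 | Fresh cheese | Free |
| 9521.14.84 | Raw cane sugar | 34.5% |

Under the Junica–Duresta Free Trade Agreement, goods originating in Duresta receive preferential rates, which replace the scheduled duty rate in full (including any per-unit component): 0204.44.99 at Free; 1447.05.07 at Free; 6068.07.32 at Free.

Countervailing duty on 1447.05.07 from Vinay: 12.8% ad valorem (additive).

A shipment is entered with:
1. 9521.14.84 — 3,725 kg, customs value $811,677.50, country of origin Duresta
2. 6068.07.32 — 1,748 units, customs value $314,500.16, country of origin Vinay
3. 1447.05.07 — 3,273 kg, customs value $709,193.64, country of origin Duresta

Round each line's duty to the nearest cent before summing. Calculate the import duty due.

$285,989.42

Line 1 (9521.14.84, Duresta, 3,725 kg, $811,677.50):
Base rate for 9521.14.84 is 34.5%.
Origin Duresta is the FTA partner but 9521.14.84 is not on the preference list; base rate stands.
Duty = $811,677.50 × 34.5% = $280,028.74.
Line 2 (6068.07.32, Vinay, 1,748 units, $314,500.16):
Base rate for 6068.07.32 is $3.41/unit.
6068.07.32 has an FTA preferential rate, but origin Vinay is not Duresta; base rate stands.
Duty = 1,748 × $3.41 = $5,960.68.
Line 3 (1447.05.07, Duresta, 3,273 kg, $709,193.64):
Base rate for 1447.05.07 is 16% + $1.99/kg.
Origin Duresta qualifies under the Junica–Duresta agreement and 1447.05.07 is covered: preferential rate Free applies instead.
The additional-duty order on 1447.05.07 targets Vinay, not Duresta; it does not apply.
Duty = $709,193.64 × 0% = $0.00.
Total = $280,028.74 + $5,960.68 + $0.00 = $285,989.42.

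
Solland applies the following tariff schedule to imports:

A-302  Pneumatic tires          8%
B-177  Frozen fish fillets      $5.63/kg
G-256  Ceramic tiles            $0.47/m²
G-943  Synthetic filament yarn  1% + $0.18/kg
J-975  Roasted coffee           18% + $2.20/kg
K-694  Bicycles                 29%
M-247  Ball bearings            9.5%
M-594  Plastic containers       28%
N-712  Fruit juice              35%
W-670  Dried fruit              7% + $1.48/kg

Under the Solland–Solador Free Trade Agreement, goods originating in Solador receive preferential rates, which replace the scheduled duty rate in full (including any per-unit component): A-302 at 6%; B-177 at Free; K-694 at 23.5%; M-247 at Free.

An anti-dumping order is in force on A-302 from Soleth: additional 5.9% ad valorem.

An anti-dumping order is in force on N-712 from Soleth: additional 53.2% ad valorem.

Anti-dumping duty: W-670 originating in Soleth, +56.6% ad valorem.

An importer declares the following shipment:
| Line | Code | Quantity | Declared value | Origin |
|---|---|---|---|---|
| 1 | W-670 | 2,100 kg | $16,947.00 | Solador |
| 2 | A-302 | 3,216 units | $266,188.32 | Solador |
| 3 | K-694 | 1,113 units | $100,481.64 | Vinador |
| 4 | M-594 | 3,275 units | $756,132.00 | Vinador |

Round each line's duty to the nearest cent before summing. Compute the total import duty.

$261,122.23

Line 1 (W-670, Solador, 2,100 kg, $16,947.00):
Base rate for W-670 is 7% + $1.48/kg.
Origin Solador is the FTA partner but W-670 is not on the preference list; base rate stands.
The additional-duty order on W-670 targets Soleth, not Solador; it does not apply.
Duty = $16,947.00 × 7% + 2,100 × $1.48 = $4,294.29.
Line 2 (A-302, Solador, 3,216 units, $266,188.32):
Base rate for A-302 is 8%.
Origin Solador qualifies under the Solland–Solador agreement and A-302 is covered: preferential rate 6% applies instead.
The additional-duty order on A-302 targets Soleth, not Solador; it does not apply.
Duty = $266,188.32 × 6% = $15,971.30.
Line 3 (K-694, Vinador, 1,113 units, $100,481.64):
Base rate for K-694 is 29%.
K-694 has an FTA preferential rate, but origin Vinador is not Solador; base rate stands.
Duty = $100,481.64 × 29% = $29,139.68.
Line 4 (M-594, Vinador, 3,275 units, $756,132.00):
Base rate for M-594 is 28%.
Duty = $756,132.00 × 28% = $211,716.96.
Total = $4,294.29 + $15,971.30 + $29,139.68 + $211,716.96 = $261,122.23.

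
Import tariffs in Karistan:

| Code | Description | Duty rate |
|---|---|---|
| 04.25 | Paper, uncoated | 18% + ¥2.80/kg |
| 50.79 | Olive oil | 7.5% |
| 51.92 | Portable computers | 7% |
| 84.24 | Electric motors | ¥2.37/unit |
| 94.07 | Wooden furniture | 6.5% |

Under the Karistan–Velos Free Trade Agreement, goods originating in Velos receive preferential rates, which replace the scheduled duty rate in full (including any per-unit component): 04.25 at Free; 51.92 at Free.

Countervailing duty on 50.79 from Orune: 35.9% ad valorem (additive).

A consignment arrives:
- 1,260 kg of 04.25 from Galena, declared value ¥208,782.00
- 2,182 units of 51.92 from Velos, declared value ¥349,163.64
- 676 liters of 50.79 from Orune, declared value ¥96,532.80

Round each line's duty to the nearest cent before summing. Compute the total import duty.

¥83,004.00

Line 1 (04.25, Galena, 1,260 kg, ¥208,782.00):
Base rate for 04.25 is 18% + ¥2.80/kg.
04.25 has an FTA preferential rate, but origin Galena is not Velos; base rate stands.
Duty = ¥208,782.00 × 18% + 1,260 × ¥2.80 = ¥41,108.76.
Line 2 (51.92, Velos, 2,182 units, ¥349,163.64):
Base rate for 51.92 is 7%.
Origin Velos qualifies under the Karistan–Velos agreement and 51.92 is covered: preferential rate Free applies instead.
Duty = ¥349,163.64 × 0% = ¥0.00.
Line 3 (50.79, Orune, 676 liters, ¥96,532.80):
Base rate for 50.79 is 7.5%.
Additional duty on 50.79 from Orune: +35.9%. Applied ad valorem rate: 7.5% + 35.9% = 43.4%.
Duty = ¥96,532.80 × 43.4% = ¥41,895.24.
Total = ¥41,108.76 + ¥0.00 + ¥41,895.24 = ¥83,004.00.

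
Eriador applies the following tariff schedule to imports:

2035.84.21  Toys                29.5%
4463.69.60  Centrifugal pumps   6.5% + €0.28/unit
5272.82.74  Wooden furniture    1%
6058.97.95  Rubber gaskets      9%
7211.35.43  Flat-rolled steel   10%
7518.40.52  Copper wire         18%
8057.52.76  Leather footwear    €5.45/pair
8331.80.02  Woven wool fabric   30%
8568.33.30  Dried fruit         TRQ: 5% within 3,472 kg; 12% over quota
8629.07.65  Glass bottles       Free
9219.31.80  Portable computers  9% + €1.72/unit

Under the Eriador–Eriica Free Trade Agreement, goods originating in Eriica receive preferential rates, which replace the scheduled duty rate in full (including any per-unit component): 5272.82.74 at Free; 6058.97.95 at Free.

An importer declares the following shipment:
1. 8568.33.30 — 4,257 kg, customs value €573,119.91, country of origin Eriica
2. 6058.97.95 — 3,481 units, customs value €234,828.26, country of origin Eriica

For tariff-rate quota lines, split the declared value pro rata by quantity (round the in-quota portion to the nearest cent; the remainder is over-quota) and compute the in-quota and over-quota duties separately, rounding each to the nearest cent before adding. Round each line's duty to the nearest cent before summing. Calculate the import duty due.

€36,053.92

Line 1 (8568.33.30, Eriica, 4,257 kg, €573,119.91):
Code 8568.33.30 is under a tariff-rate quota (threshold 3,472 kg). In-quota: 3,472 kg at 5%; over-quota: 785 kg at 12%.
Pro-rata value split: in-quota = €573,119.91 × 3,472/4,257 = €467,435.36; over-quota = €573,119.91 − €467,435.36 = €105,684.55.
In-quota duty = €467,435.36 × 5% = €23,371.77. Over-quota duty = €105,684.55 × 12% = €12,682.15.
Line duty = €23,371.77 + €12,682.15 = €36,053.92.
Line 2 (6058.97.95, Eriica, 3,481 units, €234,828.26):
Base rate for 6058.97.95 is 9%.
Origin Eriica qualifies under the Eriador–Eriica agreement and 6058.97.95 is covered: preferential rate Free applies instead.
Duty = €234,828.26 × 0% = €0.00.
Total = €36,053.92 + €0.00 = €36,053.92.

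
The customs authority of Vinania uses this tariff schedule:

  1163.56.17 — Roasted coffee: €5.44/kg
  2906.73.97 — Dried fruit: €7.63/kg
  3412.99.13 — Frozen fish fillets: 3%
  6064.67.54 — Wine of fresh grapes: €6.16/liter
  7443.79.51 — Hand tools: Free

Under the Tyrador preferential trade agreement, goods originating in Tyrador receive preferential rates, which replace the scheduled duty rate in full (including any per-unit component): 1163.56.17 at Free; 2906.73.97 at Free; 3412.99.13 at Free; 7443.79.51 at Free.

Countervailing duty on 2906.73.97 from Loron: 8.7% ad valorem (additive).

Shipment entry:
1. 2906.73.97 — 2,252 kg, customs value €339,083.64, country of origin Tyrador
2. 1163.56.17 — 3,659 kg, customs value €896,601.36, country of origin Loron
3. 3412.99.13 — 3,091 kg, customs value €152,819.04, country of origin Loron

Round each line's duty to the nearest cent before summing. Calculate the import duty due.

€24,489.53

Line 1 (2906.73.97, Tyrador, 2,252 kg, €339,083.64):
Base rate for 2906.73.97 is €7.63/kg.
Origin Tyrador qualifies under the Vinania–Tyrador agreement and 2906.73.97 is covered: preferential rate Free applies instead.
The additional-duty order on 2906.73.97 targets Loron, not Tyrador; it does not apply.
Duty = €339,083.64 × 0% = €0.00.
Line 2 (1163.56.17, Loron, 3,659 kg, €896,601.36):
Base rate for 1163.56.17 is €5.44/kg.
1163.56.17 has an FTA preferential rate, but origin Loron is not Tyrador; base rate stands.
Duty = 3,659 × €5.44 = €19,904.96.
Line 3 (3412.99.13, Loron, 3,091 kg, €152,819.04):
Base rate for 3412.99.13 is 3%.
3412.99.13 has an FTA preferential rate, but origin Loron is not Tyrador; base rate stands.
Duty = €152,819.04 × 3% = €4,584.57.
Total = €0.00 + €19,904.96 + €4,584.57 = €24,489.53.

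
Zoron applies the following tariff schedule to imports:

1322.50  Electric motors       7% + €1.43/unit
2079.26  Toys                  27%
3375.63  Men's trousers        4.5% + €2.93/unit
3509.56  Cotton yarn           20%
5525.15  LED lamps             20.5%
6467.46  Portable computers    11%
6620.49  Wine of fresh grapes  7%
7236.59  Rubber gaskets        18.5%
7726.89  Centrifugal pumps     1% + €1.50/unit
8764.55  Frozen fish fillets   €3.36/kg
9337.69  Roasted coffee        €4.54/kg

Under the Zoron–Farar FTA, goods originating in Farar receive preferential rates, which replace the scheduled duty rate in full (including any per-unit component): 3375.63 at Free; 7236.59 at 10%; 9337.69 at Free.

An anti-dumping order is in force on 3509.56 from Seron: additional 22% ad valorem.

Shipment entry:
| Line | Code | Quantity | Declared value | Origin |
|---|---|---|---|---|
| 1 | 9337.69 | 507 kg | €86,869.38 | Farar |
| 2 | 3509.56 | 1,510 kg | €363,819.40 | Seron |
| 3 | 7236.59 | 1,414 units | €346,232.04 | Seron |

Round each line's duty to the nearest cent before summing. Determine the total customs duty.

Line 1 (9337.69, Farar, 507 kg, €86,869.38):
Base rate for 9337.69 is €4.54/kg.
Origin Farar qualifies under the Zoron–Farar agreement and 9337.69 is covered: preferential rate Free applies instead.
Duty = €86,869.38 × 0% = €0.00.
Line 2 (3509.56, Seron, 1,510 kg, €363,819.40):
Base rate for 3509.56 is 20%.
Additional duty on 3509.56 from Seron: +22%. Applied ad valorem rate: 20% + 22% = 42%.
Duty = €363,819.40 × 42% = €152,804.15.
Line 3 (7236.59, Seron, 1,414 units, €346,232.04):
Base rate for 7236.59 is 18.5%.
7236.59 has an FTA preferential rate, but origin Seron is not Farar; base rate stands.
Duty = €346,232.04 × 18.5% = €64,052.93.
Total = €0.00 + €152,804.15 + €64,052.93 = €216,857.08.

€216,857.08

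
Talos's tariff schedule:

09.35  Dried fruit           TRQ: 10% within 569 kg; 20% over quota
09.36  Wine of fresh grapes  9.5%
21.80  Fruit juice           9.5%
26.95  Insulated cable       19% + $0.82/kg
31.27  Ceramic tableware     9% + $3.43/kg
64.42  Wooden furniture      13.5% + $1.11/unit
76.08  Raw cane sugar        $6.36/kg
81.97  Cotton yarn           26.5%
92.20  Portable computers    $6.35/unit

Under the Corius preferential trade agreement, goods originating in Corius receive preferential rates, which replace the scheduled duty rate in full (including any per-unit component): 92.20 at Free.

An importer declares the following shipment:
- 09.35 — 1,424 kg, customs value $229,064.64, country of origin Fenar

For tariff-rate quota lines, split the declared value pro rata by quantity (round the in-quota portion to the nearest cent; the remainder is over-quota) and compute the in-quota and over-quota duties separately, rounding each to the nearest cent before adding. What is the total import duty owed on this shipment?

$36,659.99

Line 1 (09.35, Fenar, 1,424 kg, $229,064.64):
Code 09.35 is under a tariff-rate quota (threshold 569 kg). In-quota: 569 kg at 10%; over-quota: 855 kg at 20%.
Pro-rata value split: in-quota = $229,064.64 × 569/1,424 = $91,529.34; over-quota = $229,064.64 − $91,529.34 = $137,535.30.
In-quota duty = $91,529.34 × 10% = $9,152.93. Over-quota duty = $137,535.30 × 20% = $27,507.06.
Line duty = $9,152.93 + $27,507.06 = $36,659.99.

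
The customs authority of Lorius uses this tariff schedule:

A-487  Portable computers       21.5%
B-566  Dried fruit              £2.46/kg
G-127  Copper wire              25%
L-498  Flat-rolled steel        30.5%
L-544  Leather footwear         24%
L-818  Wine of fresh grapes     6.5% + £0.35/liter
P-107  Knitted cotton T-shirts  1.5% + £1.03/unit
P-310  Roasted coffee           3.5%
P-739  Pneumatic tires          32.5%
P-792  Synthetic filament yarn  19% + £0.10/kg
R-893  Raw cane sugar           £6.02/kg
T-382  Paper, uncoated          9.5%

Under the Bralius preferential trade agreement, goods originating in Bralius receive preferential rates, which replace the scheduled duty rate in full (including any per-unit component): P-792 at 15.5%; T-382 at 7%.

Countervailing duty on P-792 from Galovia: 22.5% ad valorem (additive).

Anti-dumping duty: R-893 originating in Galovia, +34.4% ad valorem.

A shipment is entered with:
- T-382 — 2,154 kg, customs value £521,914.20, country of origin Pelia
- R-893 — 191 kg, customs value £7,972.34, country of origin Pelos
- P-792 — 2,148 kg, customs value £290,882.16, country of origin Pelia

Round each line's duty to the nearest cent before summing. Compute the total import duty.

Line 1 (T-382, Pelia, 2,154 kg, £521,914.20):
Base rate for T-382 is 9.5%.
T-382 has an FTA preferential rate, but origin Pelia is not Bralius; base rate stands.
Duty = £521,914.20 × 9.5% = £49,581.85.
Line 2 (R-893, Pelos, 191 kg, £7,972.34):
Base rate for R-893 is £6.02/kg.
The additional-duty order on R-893 targets Galovia, not Pelos; it does not apply.
Duty = 191 × £6.02 = £1,149.82.
Line 3 (P-792, Pelia, 2,148 kg, £290,882.16):
Base rate for P-792 is 19% + £0.10/kg.
P-792 has an FTA preferential rate, but origin Pelia is not Bralius; base rate stands.
The additional-duty order on P-792 targets Galovia, not Pelia; it does not apply.
Duty = £290,882.16 × 19% + 2,148 × £0.10 = £55,482.41.
Total = £49,581.85 + £1,149.82 + £55,482.41 = £106,214.08.

£106,214.08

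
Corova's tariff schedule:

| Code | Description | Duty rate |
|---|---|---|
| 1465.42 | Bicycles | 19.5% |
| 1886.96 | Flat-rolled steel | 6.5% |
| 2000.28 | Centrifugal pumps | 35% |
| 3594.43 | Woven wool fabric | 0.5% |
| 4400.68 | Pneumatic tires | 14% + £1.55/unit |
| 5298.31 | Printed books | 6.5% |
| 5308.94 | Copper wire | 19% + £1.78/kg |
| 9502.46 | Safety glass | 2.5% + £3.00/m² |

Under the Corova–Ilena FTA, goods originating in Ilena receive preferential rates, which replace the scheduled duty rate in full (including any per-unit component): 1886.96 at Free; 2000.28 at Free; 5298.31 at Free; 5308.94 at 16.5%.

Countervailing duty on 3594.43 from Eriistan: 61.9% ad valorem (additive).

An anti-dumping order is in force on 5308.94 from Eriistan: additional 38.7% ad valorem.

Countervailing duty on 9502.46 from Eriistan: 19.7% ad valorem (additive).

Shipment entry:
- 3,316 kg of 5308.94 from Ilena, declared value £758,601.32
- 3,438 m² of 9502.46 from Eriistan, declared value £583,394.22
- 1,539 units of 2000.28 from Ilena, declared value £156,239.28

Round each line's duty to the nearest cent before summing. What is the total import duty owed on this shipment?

Line 1 (5308.94, Ilena, 3,316 kg, £758,601.32):
Base rate for 5308.94 is 19% + £1.78/kg.
Origin Ilena qualifies under the Corova–Ilena agreement and 5308.94 is covered: preferential rate 16.5% applies instead.
The additional-duty order on 5308.94 targets Eriistan, not Ilena; it does not apply.
Duty = £758,601.32 × 16.5% = £125,169.22.
Line 2 (9502.46, Eriistan, 3,438 m², £583,394.22):
Base rate for 9502.46 is 2.5% + £3.00/m².
Additional duty on 9502.46 from Eriistan: +19.7%. Applied ad valorem rate: 2.5% + 19.7% = 22.2%.
Duty = £583,394.22 × 22.2% + 3,438 × £3.00 = £139,827.52.
Line 3 (2000.28, Ilena, 1,539 units, £156,239.28):
Base rate for 2000.28 is 35%.
Origin Ilena qualifies under the Corova–Ilena agreement and 2000.28 is covered: preferential rate Free applies instead.
Duty = £156,239.28 × 0% = £0.00.
Total = £125,169.22 + £139,827.52 + £0.00 = £264,996.74.

£264,996.74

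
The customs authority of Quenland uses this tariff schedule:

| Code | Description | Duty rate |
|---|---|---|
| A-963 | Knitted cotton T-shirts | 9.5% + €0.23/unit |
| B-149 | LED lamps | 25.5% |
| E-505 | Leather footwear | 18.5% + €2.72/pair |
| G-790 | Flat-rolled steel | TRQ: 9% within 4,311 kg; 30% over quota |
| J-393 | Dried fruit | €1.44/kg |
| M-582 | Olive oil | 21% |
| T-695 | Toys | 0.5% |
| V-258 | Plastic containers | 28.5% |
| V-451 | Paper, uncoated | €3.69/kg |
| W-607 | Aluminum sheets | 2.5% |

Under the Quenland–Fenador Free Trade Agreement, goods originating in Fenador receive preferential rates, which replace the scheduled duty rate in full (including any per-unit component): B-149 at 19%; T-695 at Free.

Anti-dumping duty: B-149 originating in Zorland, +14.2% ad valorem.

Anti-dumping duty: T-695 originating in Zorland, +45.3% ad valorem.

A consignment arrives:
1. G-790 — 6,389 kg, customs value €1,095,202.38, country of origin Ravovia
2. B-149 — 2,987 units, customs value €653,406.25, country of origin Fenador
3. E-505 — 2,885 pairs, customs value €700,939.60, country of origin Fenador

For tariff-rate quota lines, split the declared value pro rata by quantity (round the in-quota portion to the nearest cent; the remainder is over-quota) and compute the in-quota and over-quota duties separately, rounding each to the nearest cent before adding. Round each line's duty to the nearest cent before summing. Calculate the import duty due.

Line 1 (G-790, Ravovia, 6,389 kg, €1,095,202.38):
Code G-790 is under a tariff-rate quota (threshold 4,311 kg). In-quota: 4,311 kg at 9%; over-quota: 2,078 kg at 30%.
Pro-rata value split: in-quota = €1,095,202.38 × 4,311/6,389 = €738,991.62; over-quota = €1,095,202.38 − €738,991.62 = €356,210.76.
In-quota duty = €738,991.62 × 9% = €66,509.25. Over-quota duty = €356,210.76 × 30% = €106,863.23.
Line duty = €66,509.25 + €106,863.23 = €173,372.48.
Line 2 (B-149, Fenador, 2,987 units, €653,406.25):
Base rate for B-149 is 25.5%.
Origin Fenador qualifies under the Quenland–Fenador agreement and B-149 is covered: preferential rate 19% applies instead.
The additional-duty order on B-149 targets Zorland, not Fenador; it does not apply.
Duty = €653,406.25 × 19% = €124,147.19.
Line 3 (E-505, Fenador, 2,885 pairs, €700,939.60):
Base rate for E-505 is 18.5% + €2.72/pair.
Origin Fenador is the FTA partner but E-505 is not on the preference list; base rate stands.
Duty = €700,939.60 × 18.5% + 2,885 × €2.72 = €137,521.03.
Total = €173,372.48 + €124,147.19 + €137,521.03 = €435,040.70.

€435,040.70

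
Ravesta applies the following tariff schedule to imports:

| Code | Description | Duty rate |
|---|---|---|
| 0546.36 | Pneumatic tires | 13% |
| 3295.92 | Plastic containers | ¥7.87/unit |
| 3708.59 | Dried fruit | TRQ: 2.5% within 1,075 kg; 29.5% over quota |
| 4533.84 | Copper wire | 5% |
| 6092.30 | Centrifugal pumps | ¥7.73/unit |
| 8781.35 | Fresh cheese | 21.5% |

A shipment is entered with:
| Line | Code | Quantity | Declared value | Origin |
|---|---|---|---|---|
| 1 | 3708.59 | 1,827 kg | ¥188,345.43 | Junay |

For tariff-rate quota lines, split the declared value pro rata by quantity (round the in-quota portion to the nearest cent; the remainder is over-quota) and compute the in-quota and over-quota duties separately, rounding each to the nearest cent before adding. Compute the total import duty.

¥25,640.03

Line 1 (3708.59, Junay, 1,827 kg, ¥188,345.43):
Code 3708.59 is under a tariff-rate quota (threshold 1,075 kg). In-quota: 1,075 kg at 2.5%; over-quota: 752 kg at 29.5%.
Pro-rata value split: in-quota = ¥188,345.43 × 1,075/1,827 = ¥110,821.75; over-quota = ¥188,345.43 − ¥110,821.75 = ¥77,523.68.
In-quota duty = ¥110,821.75 × 2.5% = ¥2,770.54. Over-quota duty = ¥77,523.68 × 29.5% = ¥22,869.49.
Line duty = ¥2,770.54 + ¥22,869.49 = ¥25,640.03.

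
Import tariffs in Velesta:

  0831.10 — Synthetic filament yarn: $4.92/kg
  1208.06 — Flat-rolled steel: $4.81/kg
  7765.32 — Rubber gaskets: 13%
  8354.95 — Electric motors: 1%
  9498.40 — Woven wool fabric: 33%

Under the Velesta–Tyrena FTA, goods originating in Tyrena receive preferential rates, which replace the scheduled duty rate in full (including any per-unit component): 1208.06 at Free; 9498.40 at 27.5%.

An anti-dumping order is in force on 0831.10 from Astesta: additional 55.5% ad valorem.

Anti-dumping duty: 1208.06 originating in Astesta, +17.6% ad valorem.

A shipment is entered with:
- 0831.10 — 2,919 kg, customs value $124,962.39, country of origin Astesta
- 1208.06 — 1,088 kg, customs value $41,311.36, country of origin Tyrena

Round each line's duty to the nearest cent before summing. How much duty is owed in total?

Line 1 (0831.10, Astesta, 2,919 kg, $124,962.39):
Base rate for 0831.10 is $4.92/kg.
Additional duty on 0831.10 from Astesta: +55.5% ad valorem. Applied ad valorem rate = 55.5%.
Duty = $124,962.39 × 55.5% + 2,919 × $4.92 = $83,715.61.
Line 2 (1208.06, Tyrena, 1,088 kg, $41,311.36):
Base rate for 1208.06 is $4.81/kg.
Origin Tyrena qualifies under the Velesta–Tyrena agreement and 1208.06 is covered: preferential rate Free applies instead.
The additional-duty order on 1208.06 targets Astesta, not Tyrena; it does not apply.
Duty = $41,311.36 × 0% = $0.00.
Total = $83,715.61 + $0.00 = $83,715.61.

$83,715.61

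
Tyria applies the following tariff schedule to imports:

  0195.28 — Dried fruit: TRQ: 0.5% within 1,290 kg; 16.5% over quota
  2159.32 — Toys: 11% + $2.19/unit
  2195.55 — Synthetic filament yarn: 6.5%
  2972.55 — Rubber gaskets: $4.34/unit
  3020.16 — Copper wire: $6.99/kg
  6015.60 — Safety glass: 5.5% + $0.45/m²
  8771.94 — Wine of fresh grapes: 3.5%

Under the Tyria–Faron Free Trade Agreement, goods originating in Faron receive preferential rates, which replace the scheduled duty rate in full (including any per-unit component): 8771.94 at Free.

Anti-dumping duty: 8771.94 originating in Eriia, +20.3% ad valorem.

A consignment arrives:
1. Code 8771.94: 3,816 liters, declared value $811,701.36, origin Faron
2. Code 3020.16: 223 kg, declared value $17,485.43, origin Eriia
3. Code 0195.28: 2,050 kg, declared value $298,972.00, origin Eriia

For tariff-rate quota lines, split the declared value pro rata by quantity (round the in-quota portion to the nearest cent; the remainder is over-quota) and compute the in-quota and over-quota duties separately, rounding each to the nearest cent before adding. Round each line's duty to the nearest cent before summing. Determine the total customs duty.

$20,787.78

Line 1 (8771.94, Faron, 3,816 liters, $811,701.36):
Base rate for 8771.94 is 3.5%.
Origin Faron qualifies under the Tyria–Faron agreement and 8771.94 is covered: preferential rate Free applies instead.
The additional-duty order on 8771.94 targets Eriia, not Faron; it does not apply.
Duty = $811,701.36 × 0% = $0.00.
Line 2 (3020.16, Eriia, 223 kg, $17,485.43):
Base rate for 3020.16 is $6.99/kg.
Duty = 223 × $6.99 = $1,558.77.
Line 3 (0195.28, Eriia, 2,050 kg, $298,972.00):
Code 0195.28 is under a tariff-rate quota (threshold 1,290 kg). In-quota: 1,290 kg at 0.5%; over-quota: 760 kg at 16.5%.
Pro-rata value split: in-quota = $298,972.00 × 1,290/2,050 = $188,133.60; over-quota = $298,972.00 − $188,133.60 = $110,838.40.
In-quota duty = $188,133.60 × 0.5% = $940.67. Over-quota duty = $110,838.40 × 16.5% = $18,288.34.
Line duty = $940.67 + $18,288.34 = $19,229.01.
Total = $0.00 + $1,558.77 + $19,229.01 = $20,787.78.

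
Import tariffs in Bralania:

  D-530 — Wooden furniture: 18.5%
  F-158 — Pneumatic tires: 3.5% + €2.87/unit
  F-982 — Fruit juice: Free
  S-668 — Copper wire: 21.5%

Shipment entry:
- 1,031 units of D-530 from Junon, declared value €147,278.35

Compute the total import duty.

€27,246.49

Line 1 (D-530, Junon, 1,031 units, €147,278.35):
Base rate for D-530 is 18.5%.
Duty = €147,278.35 × 18.5% = €27,246.49.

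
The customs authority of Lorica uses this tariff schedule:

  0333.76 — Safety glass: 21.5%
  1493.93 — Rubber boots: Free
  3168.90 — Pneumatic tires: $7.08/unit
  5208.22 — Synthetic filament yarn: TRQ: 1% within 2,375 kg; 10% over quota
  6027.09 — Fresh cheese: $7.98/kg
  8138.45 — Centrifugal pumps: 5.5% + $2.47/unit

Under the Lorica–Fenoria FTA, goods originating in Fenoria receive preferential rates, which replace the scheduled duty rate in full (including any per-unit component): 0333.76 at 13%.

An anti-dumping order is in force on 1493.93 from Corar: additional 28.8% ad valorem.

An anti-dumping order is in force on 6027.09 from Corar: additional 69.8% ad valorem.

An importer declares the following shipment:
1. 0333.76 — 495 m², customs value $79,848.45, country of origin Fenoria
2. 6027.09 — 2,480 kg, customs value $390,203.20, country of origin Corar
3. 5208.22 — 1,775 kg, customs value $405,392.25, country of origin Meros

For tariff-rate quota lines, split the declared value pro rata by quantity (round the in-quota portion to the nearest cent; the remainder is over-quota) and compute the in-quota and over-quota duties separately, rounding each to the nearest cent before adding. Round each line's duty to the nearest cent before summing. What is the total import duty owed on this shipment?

$306,586.45

Line 1 (0333.76, Fenoria, 495 m², $79,848.45):
Base rate for 0333.76 is 21.5%.
Origin Fenoria qualifies under the Lorica–Fenoria agreement and 0333.76 is covered: preferential rate 13% applies instead.
Duty = $79,848.45 × 13% = $10,380.30.
Line 2 (6027.09, Corar, 2,480 kg, $390,203.20):
Base rate for 6027.09 is $7.98/kg.
Additional duty on 6027.09 from Corar: +69.8% ad valorem. Applied ad valorem rate = 69.8%.
Duty = $390,203.20 × 69.8% + 2,480 × $7.98 = $292,152.23.
Line 3 (5208.22, Meros, 1,775 kg, $405,392.25):
Code 5208.22 is under a tariff-rate quota (threshold 2,375 kg). Quantity 1,775 kg is within the quota, so the in-quota rate 1% applies to the full value.
Duty = $405,392.25 × 1% = $4,053.92.
Total = $10,380.30 + $292,152.23 + $4,053.92 = $306,586.45.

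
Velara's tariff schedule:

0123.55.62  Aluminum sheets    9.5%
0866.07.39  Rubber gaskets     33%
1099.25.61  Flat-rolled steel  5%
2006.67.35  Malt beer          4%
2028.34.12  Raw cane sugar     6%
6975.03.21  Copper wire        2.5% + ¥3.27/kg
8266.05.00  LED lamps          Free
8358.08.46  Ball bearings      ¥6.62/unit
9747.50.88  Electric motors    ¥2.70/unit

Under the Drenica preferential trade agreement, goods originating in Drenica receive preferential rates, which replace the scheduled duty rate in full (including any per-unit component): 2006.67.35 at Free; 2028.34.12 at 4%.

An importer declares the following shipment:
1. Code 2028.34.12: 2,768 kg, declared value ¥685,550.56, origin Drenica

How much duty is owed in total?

¥27,422.02

Line 1 (2028.34.12, Drenica, 2,768 kg, ¥685,550.56):
Base rate for 2028.34.12 is 6%.
Origin Drenica qualifies under the Velara–Drenica agreement and 2028.34.12 is covered: preferential rate 4% applies instead.
Duty = ¥685,550.56 × 4% = ¥27,422.02.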